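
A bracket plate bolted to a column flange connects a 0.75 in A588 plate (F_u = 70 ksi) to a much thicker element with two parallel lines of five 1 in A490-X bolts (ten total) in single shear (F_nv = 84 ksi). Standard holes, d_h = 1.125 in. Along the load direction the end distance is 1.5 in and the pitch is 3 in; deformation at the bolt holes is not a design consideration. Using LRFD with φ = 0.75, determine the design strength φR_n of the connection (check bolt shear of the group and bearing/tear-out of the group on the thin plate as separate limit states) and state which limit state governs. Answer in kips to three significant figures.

Bolt shear: A_b = π·1²/4 = 0.7854 in²; R_n = 84 × 0.7854 × 10 × 1 = 659.7 kips → 0.75 × 659.7 = 495 kips.
Bearing (1.5 l_c t F_u ≤ 3.0 d t F_u): upper limit = 3.0·1·0.75·70 = 157.5 kips.
  Edge l_c = 1.5 − 1.125/2 = 0.9375 → r_n = 73.83 kips; interior l_c = 3 − 1.125 = 1.875 → r_n = 147.7 kips.
  R_n,bearing = 2·73.83 + 8·147.7 = 1329 kips → 0.75 × 1329 = 997 kips.
Bolt shear governs: 495 kips.

495 kips (bolt shear governs)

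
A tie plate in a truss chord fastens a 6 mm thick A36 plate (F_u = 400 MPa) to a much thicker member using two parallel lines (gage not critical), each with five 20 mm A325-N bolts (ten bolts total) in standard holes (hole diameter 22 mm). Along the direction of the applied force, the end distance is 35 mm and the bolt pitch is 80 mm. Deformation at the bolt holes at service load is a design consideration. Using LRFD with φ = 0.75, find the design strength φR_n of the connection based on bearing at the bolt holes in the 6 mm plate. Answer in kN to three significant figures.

Per bolt r_n = 1.2 l_c t F_u ≤ 2.4 d t F_u; upper limit = 2.4 × 20 × 6 × 400 / 1000 = 115.2 kN.
Edge bolt: l_c = 35 − 22/2 = 24 mm → 1.2 × 24 × 6 × 400 / 1000 = 69.12 → r_n = 69.12 kN.
Interior bolts: l_c = 80 − 22 = 58 mm → 1.2 × 58 × 6 × 400 / 1000 = 167 → r_n = 115.2 kN.
R_n = 2 × 69.12 + 8 × 115.2 = 1060 kN.
Design strength φR_n = 0.75 × 1060 = 795 kN.

795 kN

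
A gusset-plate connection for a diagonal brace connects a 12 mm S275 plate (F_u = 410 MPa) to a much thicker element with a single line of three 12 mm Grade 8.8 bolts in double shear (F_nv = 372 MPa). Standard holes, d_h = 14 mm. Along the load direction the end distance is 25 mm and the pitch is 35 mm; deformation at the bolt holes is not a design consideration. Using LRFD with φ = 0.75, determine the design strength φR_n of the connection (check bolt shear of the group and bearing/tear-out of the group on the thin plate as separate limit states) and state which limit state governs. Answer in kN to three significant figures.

189 kN (bolt shear governs)

Bolt shear: A_b = π·12²/4 = 113.1 mm²; R_n = 372 × 113.1 × 3 × 2 / 1000 = 252.4 kN → 0.75 × 252.4 = 189 kN.
Bearing (1.5 l_c t F_u ≤ 3.0 d t F_u): upper limit = 3.0·12·12·410 / 1000 = 177.1 kN.
  Edge l_c = 25 − 14/2 = 18 → r_n = 132.8 kN; interior l_c = 35 − 14 = 21 → r_n = 155 kN.
  R_n,bearing = 1·132.8 + 2·155 = 442.8 kN → 0.75 × 442.8 = 332 kN.
Bolt shear governs: 189 kN.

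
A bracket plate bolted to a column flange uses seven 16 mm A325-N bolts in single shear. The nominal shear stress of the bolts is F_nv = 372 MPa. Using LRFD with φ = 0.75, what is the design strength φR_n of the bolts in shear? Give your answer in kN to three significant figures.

393 kN

A_b = π × 16² / 4 = 201.1 mm².
R_n = F_nv · A_b · n · n_s = 372 × 201.1 × 7 × 1 / 1000 = 523.6 kN.
Design strength φR_n = 0.75 × 523.6 = 393 kN.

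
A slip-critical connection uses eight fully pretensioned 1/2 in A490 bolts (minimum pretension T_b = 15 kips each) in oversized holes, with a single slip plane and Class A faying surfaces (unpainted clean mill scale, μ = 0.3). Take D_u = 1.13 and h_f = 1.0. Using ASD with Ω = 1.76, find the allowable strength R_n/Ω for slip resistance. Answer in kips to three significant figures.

R_n = μ · D_u · h_f · T_b · n_s · n_b = 0.3 × 1.13 × 1.0 × 15 × 1 × 8 = 40.68 kips.
Allowable strength R_n/Ω = 40.68 / 1.76 = 23.1 kips.

23.1 kips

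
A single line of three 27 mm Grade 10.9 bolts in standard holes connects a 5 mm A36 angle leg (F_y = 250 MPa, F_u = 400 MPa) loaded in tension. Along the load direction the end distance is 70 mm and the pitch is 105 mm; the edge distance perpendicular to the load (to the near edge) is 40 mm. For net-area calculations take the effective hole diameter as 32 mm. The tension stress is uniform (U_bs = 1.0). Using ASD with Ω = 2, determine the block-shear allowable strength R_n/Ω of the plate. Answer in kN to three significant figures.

Shear plane L_v = 70 + 2·105 = 280 mm; A_gv = 280 × 5 = 1400 mm².
A_nv = (280 − 2.5·32) × 5 = 1000 mm².
A_nt = (40 − 0.5·32) × 5 = 120 mm².
0.6 F_u A_nv = 240 kN; 0.6 F_y A_gv = 210 kN → shear yielding governs the shear term.
R_n = 210 + 1.0 × 400 × 120 / 1000 = 258 kN.
Allowable strength R_n/Ω = 258 / 2 = 129 kN.

129 kN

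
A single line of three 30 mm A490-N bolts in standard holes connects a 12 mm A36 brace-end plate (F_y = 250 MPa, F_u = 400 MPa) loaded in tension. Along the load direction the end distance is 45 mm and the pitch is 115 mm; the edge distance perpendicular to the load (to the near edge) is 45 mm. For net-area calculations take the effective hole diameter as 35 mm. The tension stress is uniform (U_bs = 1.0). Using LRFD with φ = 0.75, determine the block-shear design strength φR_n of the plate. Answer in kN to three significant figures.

470 kN

Shear plane L_v = 45 + 2·115 = 275 mm; A_gv = 275 × 12 = 3300 mm².
A_nv = (275 − 2.5·35) × 12 = 2250 mm².
A_nt = (45 − 0.5·35) × 12 = 330 mm².
0.6 F_u A_nv = 540 kN; 0.6 F_y A_gv = 495 kN → shear yielding governs the shear term.
R_n = 495 + 1.0 × 400 × 330 / 1000 = 627 kN.
Design strength φR_n = 0.75 × 627 = 470 kN.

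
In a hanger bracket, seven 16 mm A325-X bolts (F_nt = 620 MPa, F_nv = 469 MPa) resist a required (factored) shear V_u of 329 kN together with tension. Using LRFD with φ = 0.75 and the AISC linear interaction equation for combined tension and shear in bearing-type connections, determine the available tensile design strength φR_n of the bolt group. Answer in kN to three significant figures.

A_b = π·16²/4 = 201.1 mm²; f_rv = 329 × 1000 / (7 × 201.1) = 233.8 MPa.
F'_nt = 1.3 F_nt − (F_nt / φF_nv) f_rv = 1.3·620 − (620/(0.75·469))·233.8 = 394 MPa, capped at F_nt → F'_nt = 394 MPa.
R_n = F'_nt · A_b · n = 394 × 201.1 × 7 / 1000 = 554.5 kN.
Design strength φR_n = 0.75 × 554.5 = 416 kN.

416 kN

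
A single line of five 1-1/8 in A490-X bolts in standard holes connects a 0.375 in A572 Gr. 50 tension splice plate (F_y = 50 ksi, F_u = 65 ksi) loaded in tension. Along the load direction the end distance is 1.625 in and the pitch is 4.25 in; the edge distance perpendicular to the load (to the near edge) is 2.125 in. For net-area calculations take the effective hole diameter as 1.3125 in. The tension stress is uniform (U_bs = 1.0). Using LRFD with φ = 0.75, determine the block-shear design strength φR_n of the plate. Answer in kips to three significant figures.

166 kips

Shear plane L_v = 1.625 + 4·4.25 = 18.62 in; A_gv = 18.62 × 0.375 = 6.984 in².
A_nv = (18.62 − 4.5·1.3125) × 0.375 = 4.77 in².
A_nt = (2.125 − 0.5·1.3125) × 0.375 = 0.5508 in².
0.6 F_u A_nv = 186 kips; 0.6 F_y A_gv = 209.5 kips → shear rupture governs the shear term.
R_n = 186 + 1.0 × 65 × 0.5508 = 221.8 kips.
Design strength φR_n = 0.75 × 221.8 = 166 kips.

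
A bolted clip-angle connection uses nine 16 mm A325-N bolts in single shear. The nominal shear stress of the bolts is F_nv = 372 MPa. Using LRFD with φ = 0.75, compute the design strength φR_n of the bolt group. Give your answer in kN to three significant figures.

A_b = π × 16² / 4 = 201.1 mm².
R_n = F_nv · A_b · n · n_s = 372 × 201.1 × 9 × 1 / 1000 = 673.2 kN.
Design strength φR_n = 0.75 × 673.2 = 505 kN.

505 kN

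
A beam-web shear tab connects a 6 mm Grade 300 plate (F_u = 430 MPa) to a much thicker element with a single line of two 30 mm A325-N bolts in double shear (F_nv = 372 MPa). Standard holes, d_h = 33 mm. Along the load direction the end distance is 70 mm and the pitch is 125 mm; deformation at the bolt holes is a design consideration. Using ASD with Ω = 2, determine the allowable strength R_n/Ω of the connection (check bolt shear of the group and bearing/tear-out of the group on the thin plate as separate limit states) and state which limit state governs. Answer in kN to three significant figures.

176 kN (bearing governs)

Bolt shear: A_b = π·30²/4 = 706.9 mm²; R_n = 372 × 706.9 × 2 × 2 / 1000 = 1052 kN → 1052 / 2 = 526 kN.
Bearing (1.2 l_c t F_u ≤ 2.4 d t F_u): upper limit = 2.4·30·6·430 / 1000 = 185.8 kN.
  Edge l_c = 70 − 33/2 = 53.5 → r_n = 165.6 kN; interior l_c = 125 − 33 = 92 → r_n = 185.8 kN.
  R_n,bearing = 1·165.6 + 1·185.8 = 351.4 kN → 351.4 / 2 = 176 kN.
Bearing governs: 176 kN.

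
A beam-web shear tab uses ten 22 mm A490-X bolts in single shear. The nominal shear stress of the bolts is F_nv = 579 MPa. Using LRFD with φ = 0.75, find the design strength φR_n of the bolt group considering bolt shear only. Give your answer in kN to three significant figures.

A_b = π × 22² / 4 = 380.1 mm².
R_n = F_nv · A_b · n · n_s = 579 × 380.1 × 10 × 1 / 1000 = 2201 kN.
Design strength φR_n = 0.75 × 2201 = 1650 kN.

1650 kN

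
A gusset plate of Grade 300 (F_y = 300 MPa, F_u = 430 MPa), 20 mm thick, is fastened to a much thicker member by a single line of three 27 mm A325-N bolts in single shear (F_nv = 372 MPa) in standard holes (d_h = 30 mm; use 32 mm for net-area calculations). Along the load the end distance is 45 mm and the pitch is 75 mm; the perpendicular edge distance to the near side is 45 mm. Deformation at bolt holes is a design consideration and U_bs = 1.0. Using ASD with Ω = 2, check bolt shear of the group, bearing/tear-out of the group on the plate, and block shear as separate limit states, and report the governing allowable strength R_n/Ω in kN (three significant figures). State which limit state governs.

319 kN (bolt shear governs)

Bolt shear: A_b = π·27²/4 = 572.6 mm²; R_n = 372 × 572.6 × 3 × 1 / 1000 = 639 kN → 639 / 2 = 319 kN.
Bearing: edge l_c = 30, r_n = 309.6 kN; interior l_c = 45, r_n = 464.4 kN; R_n = 309.6 + 2·464.4 = 1238 kN → 619 kN.
Block shear: A_gv = 3900, A_nv = 2300, A_nt = 580 mm²; R_n = min(0.6F_uA_nv, 0.6F_yA_gv) + U_bs·F_u·A_nt = 842.8 kN → 421 kN.
Bolt shear governs: 319 kN.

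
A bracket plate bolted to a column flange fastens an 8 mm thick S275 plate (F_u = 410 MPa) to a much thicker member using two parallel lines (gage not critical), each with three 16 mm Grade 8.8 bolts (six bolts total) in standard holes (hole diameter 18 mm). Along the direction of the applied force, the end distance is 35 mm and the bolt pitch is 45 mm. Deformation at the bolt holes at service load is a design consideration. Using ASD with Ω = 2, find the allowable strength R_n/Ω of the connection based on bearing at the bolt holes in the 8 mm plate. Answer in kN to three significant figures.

315 kN

Per bolt r_n = 1.2 l_c t F_u ≤ 2.4 d t F_u; upper limit = 2.4 × 16 × 8 × 410 / 1000 = 126 kN.
Edge bolt: l_c = 35 − 18/2 = 26 mm → 1.2 × 26 × 8 × 410 / 1000 = 102.3 → r_n = 102.3 kN.
Interior bolts: l_c = 45 − 18 = 27 mm → 1.2 × 27 × 8 × 410 / 1000 = 106.3 → r_n = 106.3 kN.
R_n = 2 × 102.3 + 4 × 106.3 = 629.8 kN.
Allowable strength R_n/Ω = 629.8 / 2 = 315 kN.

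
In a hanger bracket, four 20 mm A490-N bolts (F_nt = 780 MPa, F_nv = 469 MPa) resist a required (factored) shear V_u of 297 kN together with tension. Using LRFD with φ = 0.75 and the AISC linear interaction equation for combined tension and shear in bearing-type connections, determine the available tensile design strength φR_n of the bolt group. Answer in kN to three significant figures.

A_b = π·20²/4 = 314.2 mm²; f_rv = 297 × 1000 / (4 × 314.2) = 236.3 MPa.
F'_nt = 1.3 F_nt − (F_nt / φF_nv) f_rv = 1.3·780 − (780/(0.75·469))·236.3 = 489.9 MPa, capped at F_nt → F'_nt = 489.9 MPa.
R_n = F'_nt · A_b · n = 489.9 × 314.2 × 4 / 1000 = 615.6 kN.
Design strength φR_n = 0.75 × 615.6 = 462 kN.

462 kN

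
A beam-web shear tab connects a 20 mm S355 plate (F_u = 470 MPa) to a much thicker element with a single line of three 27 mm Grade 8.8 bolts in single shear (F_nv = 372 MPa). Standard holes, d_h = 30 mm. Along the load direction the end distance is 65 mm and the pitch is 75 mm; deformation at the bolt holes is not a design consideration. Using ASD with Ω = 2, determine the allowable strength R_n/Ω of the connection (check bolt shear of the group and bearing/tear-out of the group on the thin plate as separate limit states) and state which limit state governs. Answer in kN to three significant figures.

Bolt shear: A_b = π·27²/4 = 572.6 mm²; R_n = 372 × 572.6 × 3 × 1 / 1000 = 639 kN → 639 / 2 = 319 kN.
Bearing (1.5 l_c t F_u ≤ 3.0 d t F_u): upper limit = 3.0·27·20·470 / 1000 = 761.4 kN.
  Edge l_c = 65 − 30/2 = 50 → r_n = 705 kN; interior l_c = 75 − 30 = 45 → r_n = 634.5 kN.
  R_n,bearing = 1·705 + 2·634.5 = 1974 kN → 1974 / 2 = 987 kN.
Bolt shear governs: 319 kN.

319 kN (bolt shear governs)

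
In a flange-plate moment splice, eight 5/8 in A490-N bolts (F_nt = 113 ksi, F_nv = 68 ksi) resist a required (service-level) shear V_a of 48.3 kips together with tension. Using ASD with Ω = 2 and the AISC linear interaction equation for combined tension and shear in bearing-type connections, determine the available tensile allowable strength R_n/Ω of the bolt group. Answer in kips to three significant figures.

100 kips

A_b = π·0.625²/4 = 0.3068 in²; f_rv = 48.3 / (8 × 0.3068) = 19.68 ksi.
F'_nt = 1.3 F_nt − (Ω F_nt / F_nv) f_rv = 1.3·113 − (2·113/68)·19.68 = 81.5 ksi, capped at F_nt → F'_nt = 81.5 ksi.
R_n = F'_nt · A_b · n = 81.5 × 0.3068 × 8 = 200 kips.
Allowable strength R_n/Ω = 200 / 2 = 100 kips.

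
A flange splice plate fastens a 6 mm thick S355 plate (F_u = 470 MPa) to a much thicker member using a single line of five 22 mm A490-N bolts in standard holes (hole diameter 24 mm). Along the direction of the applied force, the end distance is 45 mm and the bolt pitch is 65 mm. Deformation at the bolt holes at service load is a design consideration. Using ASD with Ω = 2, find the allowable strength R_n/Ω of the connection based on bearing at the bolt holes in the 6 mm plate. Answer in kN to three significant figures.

Per bolt r_n = 1.2 l_c t F_u ≤ 2.4 d t F_u; upper limit = 2.4 × 22 × 6 × 470 / 1000 = 148.9 kN.
Edge bolt: l_c = 45 − 24/2 = 33 mm → 1.2 × 33 × 6 × 470 / 1000 = 111.7 → r_n = 111.7 kN.
Interior bolts: l_c = 65 − 24 = 41 mm → 1.2 × 41 × 6 × 470 / 1000 = 138.7 → r_n = 138.7 kN.
R_n = 1 × 111.7 + 4 × 138.7 = 666.6 kN.
Allowable strength R_n/Ω = 666.6 / 2 = 333 kN.

333 kN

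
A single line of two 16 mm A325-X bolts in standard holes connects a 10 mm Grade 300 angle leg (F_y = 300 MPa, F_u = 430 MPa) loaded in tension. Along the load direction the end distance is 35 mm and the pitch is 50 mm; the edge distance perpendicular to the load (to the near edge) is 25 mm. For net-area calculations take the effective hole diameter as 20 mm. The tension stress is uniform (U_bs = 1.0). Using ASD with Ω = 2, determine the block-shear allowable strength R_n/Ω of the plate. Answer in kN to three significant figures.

103 kN

Shear plane L_v = 35 + 1·50 = 85 mm; A_gv = 85 × 10 = 850 mm².
A_nv = (85 − 1.5·20) × 10 = 550 mm².
A_nt = (25 − 0.5·20) × 10 = 150 mm².
0.6 F_u A_nv = 141.9 kN; 0.6 F_y A_gv = 153 kN → shear rupture governs the shear term.
R_n = 141.9 + 1.0 × 430 × 150 / 1000 = 206.4 kN.
Allowable strength R_n/Ω = 206.4 / 2 = 103 kN.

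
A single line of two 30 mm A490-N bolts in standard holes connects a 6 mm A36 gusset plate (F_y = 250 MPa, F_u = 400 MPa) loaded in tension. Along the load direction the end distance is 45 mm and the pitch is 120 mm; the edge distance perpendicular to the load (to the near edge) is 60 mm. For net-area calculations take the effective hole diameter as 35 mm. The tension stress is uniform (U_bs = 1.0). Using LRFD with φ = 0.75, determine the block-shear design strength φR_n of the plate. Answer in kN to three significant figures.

188 kN

Shear plane L_v = 45 + 1·120 = 165 mm; A_gv = 165 × 6 = 990 mm².
A_nv = (165 − 1.5·35) × 6 = 675 mm².
A_nt = (60 − 0.5·35) × 6 = 255 mm².
0.6 F_u A_nv = 162 kN; 0.6 F_y A_gv = 148.5 kN → shear yielding governs the shear term.
R_n = 148.5 + 1.0 × 400 × 255 / 1000 = 250.5 kN.
Design strength φR_n = 0.75 × 250.5 = 188 kN.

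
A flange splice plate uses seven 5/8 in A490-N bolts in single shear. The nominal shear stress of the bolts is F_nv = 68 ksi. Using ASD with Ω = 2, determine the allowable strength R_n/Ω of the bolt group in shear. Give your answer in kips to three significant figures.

73 kips

A_b = π × 0.625² / 4 = 0.3068 in².
R_n = F_nv · A_b · n · n_s = 68 × 0.3068 × 7 × 1 = 146 kips.
Allowable strength R_n/Ω = 146 / 2 = 73 kips.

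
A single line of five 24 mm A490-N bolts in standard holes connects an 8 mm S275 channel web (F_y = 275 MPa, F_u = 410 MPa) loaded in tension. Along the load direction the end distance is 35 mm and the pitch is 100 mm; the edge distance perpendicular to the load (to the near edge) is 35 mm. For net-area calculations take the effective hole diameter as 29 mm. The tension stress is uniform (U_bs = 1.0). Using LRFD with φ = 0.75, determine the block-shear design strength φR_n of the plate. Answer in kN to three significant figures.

Shear plane L_v = 35 + 4·100 = 435 mm; A_gv = 435 × 8 = 3480 mm².
A_nv = (435 − 4.5·29) × 8 = 2436 mm².
A_nt = (35 − 0.5·29) × 8 = 164 mm².
0.6 F_u A_nv = 599.3 kN; 0.6 F_y A_gv = 574.2 kN → shear yielding governs the shear term.
R_n = 574.2 + 1.0 × 410 × 164 / 1000 = 641.4 kN.
Design strength φR_n = 0.75 × 641.4 = 481 kN.

481 kN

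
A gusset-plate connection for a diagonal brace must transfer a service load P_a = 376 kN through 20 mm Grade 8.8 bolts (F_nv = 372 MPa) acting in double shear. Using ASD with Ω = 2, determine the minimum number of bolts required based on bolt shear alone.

A_b = π·20²/4 = 314.2 mm².
Per-bolt allowable strength R_n/Ω = 372 × 314.2 × 2 / 1000 / 2 = 116.9 kN.
n ≥ 376 / 116.9 = 3.217 → use 4 bolts.

4 bolts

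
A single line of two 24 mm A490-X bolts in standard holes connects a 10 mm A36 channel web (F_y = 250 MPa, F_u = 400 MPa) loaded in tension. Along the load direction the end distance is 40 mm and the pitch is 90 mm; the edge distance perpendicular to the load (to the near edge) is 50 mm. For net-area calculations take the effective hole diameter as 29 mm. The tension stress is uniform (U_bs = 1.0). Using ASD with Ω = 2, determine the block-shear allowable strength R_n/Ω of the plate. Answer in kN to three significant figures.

168 kN

Shear plane L_v = 40 + 1·90 = 130 mm; A_gv = 130 × 10 = 1300 mm².
A_nv = (130 − 1.5·29) × 10 = 865 mm².
A_nt = (50 − 0.5·29) × 10 = 355 mm².
0.6 F_u A_nv = 207.6 kN; 0.6 F_y A_gv = 195 kN → shear yielding governs the shear term.
R_n = 195 + 1.0 × 400 × 355 / 1000 = 337 kN.
Allowable strength R_n/Ω = 337 / 2 = 168 kN.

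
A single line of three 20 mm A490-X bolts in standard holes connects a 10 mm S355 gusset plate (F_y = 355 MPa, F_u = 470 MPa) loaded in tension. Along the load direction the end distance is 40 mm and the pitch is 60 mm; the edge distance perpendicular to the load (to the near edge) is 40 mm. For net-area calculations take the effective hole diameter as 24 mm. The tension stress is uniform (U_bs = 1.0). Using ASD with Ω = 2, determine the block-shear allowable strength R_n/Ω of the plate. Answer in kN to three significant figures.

Shear plane L_v = 40 + 2·60 = 160 mm; A_gv = 160 × 10 = 1600 mm².
A_nv = (160 − 2.5·24) × 10 = 1000 mm².
A_nt = (40 − 0.5·24) × 10 = 280 mm².
0.6 F_u A_nv = 282 kN; 0.6 F_y A_gv = 340.8 kN → shear rupture governs the shear term.
R_n = 282 + 1.0 × 470 × 280 / 1000 = 413.6 kN.
Allowable strength R_n/Ω = 413.6 / 2 = 207 kN.

207 kN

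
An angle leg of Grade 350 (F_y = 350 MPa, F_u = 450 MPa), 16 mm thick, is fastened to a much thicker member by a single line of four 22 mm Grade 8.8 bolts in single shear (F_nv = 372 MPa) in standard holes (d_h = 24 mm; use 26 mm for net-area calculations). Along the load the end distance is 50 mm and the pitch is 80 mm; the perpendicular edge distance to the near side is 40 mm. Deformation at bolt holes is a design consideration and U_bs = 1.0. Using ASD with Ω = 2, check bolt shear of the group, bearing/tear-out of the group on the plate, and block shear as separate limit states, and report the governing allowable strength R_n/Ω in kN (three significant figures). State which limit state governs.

283 kN (bolt shear governs)

Bolt shear: A_b = π·22²/4 = 380.1 mm²; R_n = 372 × 380.1 × 4 × 1 / 1000 = 565.6 kN → 565.6 / 2 = 283 kN.
Bearing: edge l_c = 38, r_n = 328.3 kN; interior l_c = 56, r_n = 380.2 kN; R_n = 328.3 + 3·380.2 = 1469 kN → 734 kN.
Block shear: A_gv = 4640, A_nv = 3184, A_nt = 432 mm²; R_n = min(0.6F_uA_nv, 0.6F_yA_gv) + U_bs·F_u·A_nt = 1054 kN → 527 kN.
Bolt shear governs: 283 kN.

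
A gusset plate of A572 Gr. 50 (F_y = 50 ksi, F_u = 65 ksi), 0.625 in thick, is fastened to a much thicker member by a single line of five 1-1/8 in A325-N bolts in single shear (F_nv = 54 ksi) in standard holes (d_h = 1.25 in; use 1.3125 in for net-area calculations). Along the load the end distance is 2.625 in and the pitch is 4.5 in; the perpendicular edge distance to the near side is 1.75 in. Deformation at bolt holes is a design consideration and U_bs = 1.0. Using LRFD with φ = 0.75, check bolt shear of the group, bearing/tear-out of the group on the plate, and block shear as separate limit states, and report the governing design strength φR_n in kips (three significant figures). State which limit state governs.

Bolt shear: A_b = π·1.125²/4 = 0.994 in²; R_n = 54 × 0.994 × 5 × 1 = 268.4 kips → 0.75 × 268.4 = 201 kips.
Bearing: edge l_c = 2, r_n = 97.5 kips; interior l_c = 3.25, r_n = 109.7 kips; R_n = 97.5 + 4·109.7 = 536.2 kips → 402 kips.
Block shear: A_gv = 12.89, A_nv = 9.199, A_nt = 0.6836 in²; R_n = min(0.6F_uA_nv, 0.6F_yA_gv) + U_bs·F_u·A_nt = 403.2 kips → 302 kips.
Bolt shear governs: 201 kips.

201 kips (bolt shear governs)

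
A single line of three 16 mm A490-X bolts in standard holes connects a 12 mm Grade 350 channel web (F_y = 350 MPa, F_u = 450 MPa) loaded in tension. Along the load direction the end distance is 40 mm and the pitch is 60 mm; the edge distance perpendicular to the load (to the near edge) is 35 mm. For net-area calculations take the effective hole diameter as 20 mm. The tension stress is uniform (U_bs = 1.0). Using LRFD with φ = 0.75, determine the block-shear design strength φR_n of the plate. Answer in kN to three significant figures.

369 kN

Shear plane L_v = 40 + 2·60 = 160 mm; A_gv = 160 × 12 = 1920 mm².
A_nv = (160 − 2.5·20) × 12 = 1320 mm².
A_nt = (35 − 0.5·20) × 12 = 300 mm².
0.6 F_u A_nv = 356.4 kN; 0.6 F_y A_gv = 403.2 kN → shear rupture governs the shear term.
R_n = 356.4 + 1.0 × 450 × 300 / 1000 = 491.4 kN.
Design strength φR_n = 0.75 × 491.4 = 369 kN.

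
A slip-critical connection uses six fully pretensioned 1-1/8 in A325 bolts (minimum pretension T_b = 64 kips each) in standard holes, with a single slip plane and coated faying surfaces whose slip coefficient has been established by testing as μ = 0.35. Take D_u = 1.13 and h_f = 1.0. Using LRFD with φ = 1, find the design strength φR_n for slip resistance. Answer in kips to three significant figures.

R_n = μ · D_u · h_f · T_b · n_s · n_b = 0.35 × 1.13 × 1.0 × 64 × 1 × 6 = 151.9 kips.
Design strength φR_n = 1 × 151.9 = 152 kips.

152 kips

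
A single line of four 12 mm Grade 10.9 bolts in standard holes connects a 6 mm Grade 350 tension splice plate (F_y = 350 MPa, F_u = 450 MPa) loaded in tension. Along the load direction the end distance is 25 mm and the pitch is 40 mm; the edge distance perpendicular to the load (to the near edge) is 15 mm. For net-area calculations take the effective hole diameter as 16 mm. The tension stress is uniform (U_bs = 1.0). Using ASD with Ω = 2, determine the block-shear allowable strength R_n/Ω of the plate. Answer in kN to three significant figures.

81.5 kN

Shear plane L_v = 25 + 3·40 = 145 mm; A_gv = 145 × 6 = 870 mm².
A_nv = (145 − 3.5·16) × 6 = 534 mm².
A_nt = (15 − 0.5·16) × 6 = 42 mm².
0.6 F_u A_nv = 144.2 kN; 0.6 F_y A_gv = 182.7 kN → shear rupture governs the shear term.
R_n = 144.2 + 1.0 × 450 × 42 / 1000 = 163.1 kN.
Allowable strength R_n/Ω = 163.1 / 2 = 81.5 kN.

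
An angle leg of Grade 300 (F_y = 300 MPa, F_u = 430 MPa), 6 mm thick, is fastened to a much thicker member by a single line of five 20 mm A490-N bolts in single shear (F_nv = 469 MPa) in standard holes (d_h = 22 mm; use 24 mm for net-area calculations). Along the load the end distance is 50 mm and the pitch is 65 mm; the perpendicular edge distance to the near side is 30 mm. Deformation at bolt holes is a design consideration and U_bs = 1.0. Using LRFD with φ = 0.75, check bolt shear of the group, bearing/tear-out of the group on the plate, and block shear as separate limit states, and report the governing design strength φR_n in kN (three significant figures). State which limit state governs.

269 kN (block shear governs)

Bolt shear: A_b = π·20²/4 = 314.2 mm²; R_n = 469 × 314.2 × 5 × 1 / 1000 = 736.7 kN → 0.75 × 736.7 = 553 kN.
Bearing: edge l_c = 39, r_n = 120.7 kN; interior l_c = 43, r_n = 123.8 kN; R_n = 120.7 + 4·123.8 = 616.1 kN → 462 kN.
Block shear: A_gv = 1860, A_nv = 1212, A_nt = 108 mm²; R_n = min(0.6F_uA_nv, 0.6F_yA_gv) + U_bs·F_u·A_nt = 359.1 kN → 269 kN.
Block shear governs: 269 kN.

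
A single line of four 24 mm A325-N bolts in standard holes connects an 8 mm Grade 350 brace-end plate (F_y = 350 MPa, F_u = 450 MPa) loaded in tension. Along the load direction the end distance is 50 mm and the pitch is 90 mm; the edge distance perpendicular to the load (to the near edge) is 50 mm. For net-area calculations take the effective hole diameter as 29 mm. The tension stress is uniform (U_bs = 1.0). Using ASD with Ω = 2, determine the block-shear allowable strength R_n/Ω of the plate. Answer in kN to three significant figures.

Shear plane L_v = 50 + 3·90 = 320 mm; A_gv = 320 × 8 = 2560 mm².
A_nv = (320 − 3.5·29) × 8 = 1748 mm².
A_nt = (50 − 0.5·29) × 8 = 284 mm².
0.6 F_u A_nv = 472 kN; 0.6 F_y A_gv = 537.6 kN → shear rupture governs the shear term.
R_n = 472 + 1.0 × 450 × 284 / 1000 = 599.8 kN.
Allowable strength R_n/Ω = 599.8 / 2 = 300 kN.

300 kN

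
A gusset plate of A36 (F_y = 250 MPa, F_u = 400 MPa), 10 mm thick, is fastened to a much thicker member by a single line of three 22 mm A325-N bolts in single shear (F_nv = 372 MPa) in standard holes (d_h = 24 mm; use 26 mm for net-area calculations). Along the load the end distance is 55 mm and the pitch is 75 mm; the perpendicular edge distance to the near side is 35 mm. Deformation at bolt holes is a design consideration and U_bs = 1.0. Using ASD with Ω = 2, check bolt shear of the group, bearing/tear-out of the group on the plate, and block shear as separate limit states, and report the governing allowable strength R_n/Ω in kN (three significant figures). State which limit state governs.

198 kN (block shear governs)

Bolt shear: A_b = π·22²/4 = 380.1 mm²; R_n = 372 × 380.1 × 3 × 1 / 1000 = 424.2 kN → 424.2 / 2 = 212 kN.
Bearing: edge l_c = 43, r_n = 206.4 kN; interior l_c = 51, r_n = 211.2 kN; R_n = 206.4 + 2·211.2 = 628.8 kN → 314 kN.
Block shear: A_gv = 2050, A_nv = 1400, A_nt = 220 mm²; R_n = min(0.6F_uA_nv, 0.6F_yA_gv) + U_bs·F_u·A_nt = 395.5 kN → 198 kN.
Block shear governs: 198 kN.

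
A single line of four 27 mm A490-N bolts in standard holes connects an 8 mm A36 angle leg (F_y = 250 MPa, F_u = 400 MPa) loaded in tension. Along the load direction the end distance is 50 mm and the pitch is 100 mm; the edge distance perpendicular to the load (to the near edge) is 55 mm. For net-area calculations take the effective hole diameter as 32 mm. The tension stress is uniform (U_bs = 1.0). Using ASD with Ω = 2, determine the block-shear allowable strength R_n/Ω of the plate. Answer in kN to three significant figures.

Shear plane L_v = 50 + 3·100 = 350 mm; A_gv = 350 × 8 = 2800 mm².
A_nv = (350 − 3.5·32) × 8 = 1904 mm².
A_nt = (55 − 0.5·32) × 8 = 312 mm².
0.6 F_u A_nv = 457 kN; 0.6 F_y A_gv = 420 kN → shear yielding governs the shear term.
R_n = 420 + 1.0 × 400 × 312 / 1000 = 544.8 kN.
Allowable strength R_n/Ω = 544.8 / 2 = 272 kN.

272 kN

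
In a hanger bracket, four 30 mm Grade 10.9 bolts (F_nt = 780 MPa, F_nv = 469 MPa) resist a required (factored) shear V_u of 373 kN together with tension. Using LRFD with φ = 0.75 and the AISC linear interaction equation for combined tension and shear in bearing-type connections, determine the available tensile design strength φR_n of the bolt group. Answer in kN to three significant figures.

1530 kN

A_b = π·30²/4 = 706.9 mm²; f_rv = 373 × 1000 / (4 × 706.9) = 131.9 MPa.
F'_nt = 1.3 F_nt − (F_nt / φF_nv) f_rv = 1.3·780 − (780/(0.75·469))·131.9 = 721.5 MPa, capped at F_nt → F'_nt = 721.5 MPa.
R_n = F'_nt · A_b · n = 721.5 × 706.9 × 4 / 1000 = 2040 kN.
Design strength φR_n = 0.75 × 2040 = 1530 kN.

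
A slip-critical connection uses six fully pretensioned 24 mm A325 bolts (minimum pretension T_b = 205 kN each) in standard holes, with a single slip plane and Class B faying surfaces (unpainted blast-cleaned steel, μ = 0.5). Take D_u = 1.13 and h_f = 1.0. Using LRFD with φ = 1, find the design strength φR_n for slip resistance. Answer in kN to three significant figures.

695 kN

R_n = μ · D_u · h_f · T_b · n_s · n_b = 0.5 × 1.13 × 1.0 × 205 × 1 × 6 = 694.9 kN.
Design strength φR_n = 1 × 694.9 = 695 kN.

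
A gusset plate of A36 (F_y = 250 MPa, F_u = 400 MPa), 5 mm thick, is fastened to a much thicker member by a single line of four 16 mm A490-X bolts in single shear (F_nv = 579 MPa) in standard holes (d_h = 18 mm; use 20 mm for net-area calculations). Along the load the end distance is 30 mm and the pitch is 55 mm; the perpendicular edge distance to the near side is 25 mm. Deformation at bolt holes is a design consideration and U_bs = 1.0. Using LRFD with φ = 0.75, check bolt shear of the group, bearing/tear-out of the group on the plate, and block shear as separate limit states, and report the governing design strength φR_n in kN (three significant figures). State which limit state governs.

132 kN (block shear governs)

Bolt shear: A_b = π·16²/4 = 201.1 mm²; R_n = 579 × 201.1 × 4 × 1 / 1000 = 465.7 kN → 0.75 × 465.7 = 349 kN.
Bearing: edge l_c = 21, r_n = 50.4 kN; interior l_c = 37, r_n = 76.8 kN; R_n = 50.4 + 3·76.8 = 280.8 kN → 211 kN.
Block shear: A_gv = 975, A_nv = 625, A_nt = 75 mm²; R_n = min(0.6F_uA_nv, 0.6F_yA_gv) + U_bs·F_u·A_nt = 176.2 kN → 132 kN.
Block shear governs: 132 kN.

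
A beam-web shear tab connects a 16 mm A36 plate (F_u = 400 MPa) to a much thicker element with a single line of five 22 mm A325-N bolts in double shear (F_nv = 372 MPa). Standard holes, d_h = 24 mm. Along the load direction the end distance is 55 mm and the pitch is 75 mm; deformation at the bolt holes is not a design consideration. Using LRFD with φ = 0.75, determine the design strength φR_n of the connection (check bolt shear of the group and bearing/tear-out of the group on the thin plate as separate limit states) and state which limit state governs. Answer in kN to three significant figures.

Bolt shear: A_b = π·22²/4 = 380.1 mm²; R_n = 372 × 380.1 × 5 × 2 / 1000 = 1414 kN → 0.75 × 1414 = 1060 kN.
Bearing (1.5 l_c t F_u ≤ 3.0 d t F_u): upper limit = 3.0·22·16·400 / 1000 = 422.4 kN.
  Edge l_c = 55 − 24/2 = 43 → r_n = 412.8 kN; interior l_c = 75 − 24 = 51 → r_n = 422.4 kN.
  R_n,bearing = 1·412.8 + 4·422.4 = 2102 kN → 0.75 × 2102 = 1580 kN.
Bolt shear governs: 1060 kN.

1060 kN (bolt shear governs)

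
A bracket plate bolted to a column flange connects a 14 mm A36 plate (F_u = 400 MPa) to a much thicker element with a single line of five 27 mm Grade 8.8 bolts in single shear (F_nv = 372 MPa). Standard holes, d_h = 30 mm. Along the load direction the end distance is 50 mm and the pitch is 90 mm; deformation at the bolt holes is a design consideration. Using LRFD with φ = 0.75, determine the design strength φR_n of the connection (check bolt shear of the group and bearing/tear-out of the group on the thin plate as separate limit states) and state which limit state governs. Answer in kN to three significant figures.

799 kN (bolt shear governs)

Bolt shear: A_b = π·27²/4 = 572.6 mm²; R_n = 372 × 572.6 × 5 × 1 / 1000 = 1065 kN → 0.75 × 1065 = 799 kN.
Bearing (1.2 l_c t F_u ≤ 2.4 d t F_u): upper limit = 2.4·27·14·400 / 1000 = 362.9 kN.
  Edge l_c = 50 − 30/2 = 35 → r_n = 235.2 kN; interior l_c = 90 − 30 = 60 → r_n = 362.9 kN.
  R_n,bearing = 1·235.2 + 4·362.9 = 1687 kN → 0.75 × 1687 = 1270 kN.
Bolt shear governs: 799 kN.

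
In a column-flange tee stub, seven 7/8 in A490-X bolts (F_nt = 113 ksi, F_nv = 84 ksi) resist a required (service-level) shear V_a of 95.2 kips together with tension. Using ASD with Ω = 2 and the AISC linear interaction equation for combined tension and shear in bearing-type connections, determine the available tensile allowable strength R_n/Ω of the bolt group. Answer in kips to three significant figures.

A_b = π·0.875²/4 = 0.6013 in²; f_rv = 95.2 / (7 × 0.6013) = 22.62 ksi.
F'_nt = 1.3 F_nt − (Ω F_nt / F_nv) f_rv = 1.3·113 − (2·113/84)·22.62 = 86.05 ksi, capped at F_nt → F'_nt = 86.05 ksi.
R_n = F'_nt · A_b · n = 86.05 × 0.6013 × 7 = 362.2 kips.
Allowable strength R_n/Ω = 362.2 / 2 = 181 kips.

181 kips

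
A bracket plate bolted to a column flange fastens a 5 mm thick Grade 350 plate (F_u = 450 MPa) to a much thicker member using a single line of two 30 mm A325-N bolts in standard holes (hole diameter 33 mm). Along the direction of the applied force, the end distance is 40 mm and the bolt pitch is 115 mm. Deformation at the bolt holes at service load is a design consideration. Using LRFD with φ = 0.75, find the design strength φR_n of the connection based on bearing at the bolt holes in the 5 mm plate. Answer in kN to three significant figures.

169 kN

Per bolt r_n = 1.2 l_c t F_u ≤ 2.4 d t F_u; upper limit = 2.4 × 30 × 5 × 450 / 1000 = 162 kN.
Edge bolt: l_c = 40 − 33/2 = 23.5 mm → 1.2 × 23.5 × 5 × 450 / 1000 = 63.45 → r_n = 63.45 kN.
Interior bolts: l_c = 115 − 33 = 82 mm → 1.2 × 82 × 5 × 450 / 1000 = 221.4 → r_n = 162 kN.
R_n = 1 × 63.45 + 1 × 162 = 225.4 kN.
Design strength φR_n = 0.75 × 225.4 = 169 kN.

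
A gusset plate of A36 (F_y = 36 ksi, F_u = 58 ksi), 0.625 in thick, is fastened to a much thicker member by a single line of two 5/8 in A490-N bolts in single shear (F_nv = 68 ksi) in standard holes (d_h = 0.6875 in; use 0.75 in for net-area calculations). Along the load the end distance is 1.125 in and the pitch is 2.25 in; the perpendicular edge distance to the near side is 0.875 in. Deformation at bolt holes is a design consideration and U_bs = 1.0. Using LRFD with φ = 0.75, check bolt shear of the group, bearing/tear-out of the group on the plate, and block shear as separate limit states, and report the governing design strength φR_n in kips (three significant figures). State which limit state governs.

31.3 kips (bolt shear governs)

Bolt shear: A_b = π·0.625²/4 = 0.3068 in²; R_n = 68 × 0.3068 × 2 × 1 = 41.72 kips → 0.75 × 41.72 = 31.3 kips.
Bearing: edge l_c = 0.7812, r_n = 33.98 kips; interior l_c = 1.562, r_n = 54.38 kips; R_n = 33.98 + 1·54.38 = 88.36 kips → 66.3 kips.
Block shear: A_gv = 2.109, A_nv = 1.406, A_nt = 0.3125 in²; R_n = min(0.6F_uA_nv, 0.6F_yA_gv) + U_bs·F_u·A_nt = 63.69 kips → 47.8 kips.
Bolt shear governs: 31.3 kips.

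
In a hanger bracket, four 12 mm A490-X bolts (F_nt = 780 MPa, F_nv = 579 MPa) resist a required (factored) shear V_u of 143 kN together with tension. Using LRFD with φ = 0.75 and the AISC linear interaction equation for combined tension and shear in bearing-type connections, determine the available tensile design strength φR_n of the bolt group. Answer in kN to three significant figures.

A_b = π·12²/4 = 113.1 mm²; f_rv = 143 × 1000 / (4 × 113.1) = 316.1 MPa.
F'_nt = 1.3 F_nt − (F_nt / φF_nv) f_rv = 1.3·780 − (780/(0.75·579))·316.1 = 446.2 MPa, capped at F_nt → F'_nt = 446.2 MPa.
R_n = F'_nt · A_b · n = 446.2 × 113.1 × 4 / 1000 = 201.9 kN.
Design strength φR_n = 0.75 × 201.9 = 151 kN.

151 kN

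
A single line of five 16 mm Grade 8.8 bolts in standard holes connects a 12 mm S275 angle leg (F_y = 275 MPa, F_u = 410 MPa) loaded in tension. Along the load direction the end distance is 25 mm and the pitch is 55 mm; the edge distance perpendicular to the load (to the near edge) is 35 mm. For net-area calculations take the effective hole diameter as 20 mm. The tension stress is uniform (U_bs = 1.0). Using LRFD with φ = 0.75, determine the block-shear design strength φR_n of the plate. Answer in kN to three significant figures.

435 kN

Shear plane L_v = 25 + 4·55 = 245 mm; A_gv = 245 × 12 = 2940 mm².
A_nv = (245 − 4.5·20) × 12 = 1860 mm².
A_nt = (35 − 0.5·20) × 12 = 300 mm².
0.6 F_u A_nv = 457.6 kN; 0.6 F_y A_gv = 485.1 kN → shear rupture governs the shear term.
R_n = 457.6 + 1.0 × 410 × 300 / 1000 = 580.6 kN.
Design strength φR_n = 0.75 × 580.6 = 435 kN.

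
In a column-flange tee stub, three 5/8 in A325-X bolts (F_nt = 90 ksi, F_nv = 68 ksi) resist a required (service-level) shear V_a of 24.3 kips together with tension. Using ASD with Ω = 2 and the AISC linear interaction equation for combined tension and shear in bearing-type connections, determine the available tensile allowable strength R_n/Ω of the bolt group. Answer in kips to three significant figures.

A_b = π·0.625²/4 = 0.3068 in²; f_rv = 24.3 / (3 × 0.3068) = 26.4 ksi.
F'_nt = 1.3 F_nt − (Ω F_nt / F_nv) f_rv = 1.3·90 − (2·90/68)·26.4 = 47.11 ksi, capped at F_nt → F'_nt = 47.11 ksi.
R_n = F'_nt · A_b · n = 47.11 × 0.3068 × 3 = 43.36 kips.
Allowable strength R_n/Ω = 43.36 / 2 = 21.7 kips.

21.7 kips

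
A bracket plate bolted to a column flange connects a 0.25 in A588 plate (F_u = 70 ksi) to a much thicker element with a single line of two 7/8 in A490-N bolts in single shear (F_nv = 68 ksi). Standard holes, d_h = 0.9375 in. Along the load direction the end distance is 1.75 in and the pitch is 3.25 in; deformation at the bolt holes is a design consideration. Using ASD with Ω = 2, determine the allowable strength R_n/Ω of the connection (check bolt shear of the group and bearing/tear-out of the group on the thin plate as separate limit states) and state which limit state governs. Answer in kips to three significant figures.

31.8 kips (bearing governs)

Bolt shear: A_b = π·0.875²/4 = 0.6013 in²; R_n = 68 × 0.6013 × 2 × 1 = 81.78 kips → 81.78 / 2 = 40.9 kips.
Bearing (1.2 l_c t F_u ≤ 2.4 d t F_u): upper limit = 2.4·0.875·0.25·70 = 36.75 kips.
  Edge l_c = 1.75 − 0.9375/2 = 1.281 → r_n = 26.91 kips; interior l_c = 3.25 − 0.9375 = 2.312 → r_n = 36.75 kips.
  R_n,bearing = 1·26.91 + 1·36.75 = 63.66 kips → 63.66 / 2 = 31.8 kips.
Bearing governs: 31.8 kips.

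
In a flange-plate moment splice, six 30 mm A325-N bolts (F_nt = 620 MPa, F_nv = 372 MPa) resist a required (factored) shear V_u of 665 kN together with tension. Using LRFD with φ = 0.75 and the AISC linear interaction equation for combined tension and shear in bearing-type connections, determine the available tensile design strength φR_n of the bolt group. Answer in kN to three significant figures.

1460 kN

A_b = π·30²/4 = 706.9 mm²; f_rv = 665 × 1000 / (6 × 706.9) = 156.8 MPa.
F'_nt = 1.3 F_nt − (F_nt / φF_nv) f_rv = 1.3·620 − (620/(0.75·372))·156.8 = 457.6 MPa, capped at F_nt → F'_nt = 457.6 MPa.
R_n = F'_nt · A_b · n = 457.6 × 706.9 × 6 / 1000 = 1941 kN.
Design strength φR_n = 0.75 × 1941 = 1460 kN.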